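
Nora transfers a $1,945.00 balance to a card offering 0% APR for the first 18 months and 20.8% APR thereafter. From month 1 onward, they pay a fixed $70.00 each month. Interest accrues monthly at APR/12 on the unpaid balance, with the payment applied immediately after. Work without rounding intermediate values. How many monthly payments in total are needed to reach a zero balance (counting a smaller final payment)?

29 payments

Promo months 1–18 at r₀ = 0%/12 = 0; months 19+ at r₁ = 20.8%/12 = 0.0173333.
After month 18 (no interest yet): B = $1,945.00 − 18·$70.00 = $685.00.
Then at r₁ with $70.00/mo: n₂ = −ln(1 − r₁·B/P)/ln(1+r₁) ≈ 10.82 → 11 more payments.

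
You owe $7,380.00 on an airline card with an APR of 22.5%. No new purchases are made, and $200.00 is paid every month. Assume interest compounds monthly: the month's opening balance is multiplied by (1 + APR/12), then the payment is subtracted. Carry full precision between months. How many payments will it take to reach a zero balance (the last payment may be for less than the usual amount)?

Monthly rate r = 22.5%/12 = 1.875% = 0.01875.
Recurrence: B ← B·(1+r) − $200.00.
Month 1: interest $138.38; balance after payment $7,318.38.
Month 2: interest $137.22; balance after payment $7,255.59.
Closed form: n = −ln(1 − rB₀/P)/ln(1+r) = −ln(0.30812)/ln(1.01875) ≈ 63.373, so the balance reaches zero during payment 64.

64 months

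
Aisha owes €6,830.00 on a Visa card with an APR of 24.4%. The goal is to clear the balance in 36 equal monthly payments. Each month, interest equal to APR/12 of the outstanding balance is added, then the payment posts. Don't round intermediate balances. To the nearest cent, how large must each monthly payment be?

€269.40

Monthly rate r = 24.4%/12 = 2.03333% = 0.0203333.
Level-payment amortization: P = B₀·r / (1 − (1+r)^(−n)) = 6830.00·0.0203333 / (1 − 1.02033^(−36)).
Denominator 1 − (1+r)^(−36) = 0.515509457.
P = 138.877 / 0.515509457 ≈ 269.40.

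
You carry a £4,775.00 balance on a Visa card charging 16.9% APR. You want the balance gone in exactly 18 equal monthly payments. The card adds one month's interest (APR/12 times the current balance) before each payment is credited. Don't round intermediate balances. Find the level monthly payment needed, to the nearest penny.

£302.17

Monthly rate r = 16.9%/12 = 1.40833% = 0.0140833.
Level-payment amortization: P = B₀·r / (1 − (1+r)^(−n)) = 4775.00·0.0140833 / (1 − 1.01408^(−18)).
Denominator 1 − (1+r)^(−18) = 0.222546561.
P = 67.2479 / 0.222546561 ≈ 302.17.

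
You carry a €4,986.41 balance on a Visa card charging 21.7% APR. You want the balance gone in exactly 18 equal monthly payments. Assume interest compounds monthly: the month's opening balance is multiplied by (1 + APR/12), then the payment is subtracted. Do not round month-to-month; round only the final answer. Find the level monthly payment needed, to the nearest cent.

€327.03

Monthly rate r = 21.7%/12 = 1.80833% = 0.0180833.
Level-payment amortization: P = B₀·r / (1 − (1+r)^(−n)) = 4986.41·0.0180833 / (1 − 1.01808^(−18)).
Denominator 1 − (1+r)^(−18) = 0.275730663.
P = 90.1709 / 0.275730663 ≈ 327.03.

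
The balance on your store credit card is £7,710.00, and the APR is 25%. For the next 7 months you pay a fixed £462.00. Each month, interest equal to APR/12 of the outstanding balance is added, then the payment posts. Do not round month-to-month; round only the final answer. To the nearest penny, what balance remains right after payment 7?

Monthly rate r = 25%/12 = 2.08333% = 0.0208333.
Each month: B ← B·(1+r) − £462.00.
Month 1: interest £160.62; balance after payment £7,408.62.
Month 2: interest £154.35; balance after payment £7,100.97.
Month 3: interest £147.94; balance after payment £6,786.91.
Month 4: interest £141.39; balance after payment £6,466.30.
Month 5: interest £134.71; balance after payment £6,139.02.
Month 6: interest £127.90; balance after payment £5,804.91.
Month 7: interest £120.94; balance after payment £5,463.85.

£5,463.85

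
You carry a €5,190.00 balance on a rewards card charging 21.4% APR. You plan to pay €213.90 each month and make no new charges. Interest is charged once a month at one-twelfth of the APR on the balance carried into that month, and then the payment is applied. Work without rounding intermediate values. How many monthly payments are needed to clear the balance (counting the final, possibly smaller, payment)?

33 months

Monthly rate r = 21.4%/12 = 1.78333% = 0.0178333.
Recurrence: B ← B·(1+r) − €213.90.
Month 1: interest €92.55; balance after payment €5,068.66.
Month 2: interest €90.39; balance after payment €4,945.15.
Closed form: n = −ln(1 − rB₀/P)/ln(1+r) = −ln(0.5673)/ln(1.01783) ≈ 32.070, so the balance reaches zero during payment 33.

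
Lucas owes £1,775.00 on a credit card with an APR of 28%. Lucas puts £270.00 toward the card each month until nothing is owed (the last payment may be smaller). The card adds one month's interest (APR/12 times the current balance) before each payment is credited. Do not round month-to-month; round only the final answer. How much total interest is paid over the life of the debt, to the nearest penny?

Monthly rate r = 28%/12 = 2.33333% = 0.0233333.
Payoff takes n = ⌈−ln(1 − rB₀/P)/ln(1+r)⌉ = ⌈7.220⌉ = 8 payments; the last is £59.82.
Total paid = 7·£270.00 + £59.82 = £1,949.82.
Total interest = total paid − principal = £1,949.82 − £1,775.00 = £174.82.

£174.82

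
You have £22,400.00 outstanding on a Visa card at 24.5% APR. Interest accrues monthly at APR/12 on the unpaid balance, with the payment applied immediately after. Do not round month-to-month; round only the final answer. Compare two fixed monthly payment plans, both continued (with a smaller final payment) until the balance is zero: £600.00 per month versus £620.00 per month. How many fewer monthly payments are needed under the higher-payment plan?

5 fewer payments

Monthly rate r = 24.5%/12 = 2.04167% = 0.0204167.
At £600.00/mo: n = ⌈−ln(1 − rB₀/P)/ln(1+r)⌉ = 72 payments (last £43.00); total interest = total paid − £22,400.00 = £20,243.00.
At £620.00/mo: 67 payments (last £126.41); total interest £18,646.41.
Payments saved = 72 − 67 = 5.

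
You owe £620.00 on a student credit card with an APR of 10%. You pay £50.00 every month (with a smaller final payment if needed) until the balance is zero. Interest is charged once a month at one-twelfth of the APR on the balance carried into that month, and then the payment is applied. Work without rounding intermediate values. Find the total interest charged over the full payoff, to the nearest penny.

Monthly rate r = 10%/12 = 0.833333% = 0.00833333.
Payoff takes n = ⌈−ln(1 − rB₀/P)/ln(1+r)⌉ = ⌈13.143⌉ = 14 payments; the last is £7.18.
Total paid = 13·£50.00 + £7.18 = £657.18.
Total interest = total paid − principal = £657.18 − £620.00 = £37.18.

£37.18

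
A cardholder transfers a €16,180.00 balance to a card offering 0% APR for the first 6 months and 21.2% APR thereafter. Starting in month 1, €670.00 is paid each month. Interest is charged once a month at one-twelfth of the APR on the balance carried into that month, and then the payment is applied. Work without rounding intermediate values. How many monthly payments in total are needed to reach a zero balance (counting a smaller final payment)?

Promo months 1–6 at r₀ = 0%/12 = 0; months 7+ at r₁ = 21.2%/12 = 0.0176667.
After month 6 (no interest yet): B = €16,180.00 − 6·€670.00 = €12,160.00.
Then at r₁ with €670.00/mo: n₂ = −ln(1 − r₁·B/P)/ln(1+r₁) ≈ 22.08 → 23 more payments.

29 months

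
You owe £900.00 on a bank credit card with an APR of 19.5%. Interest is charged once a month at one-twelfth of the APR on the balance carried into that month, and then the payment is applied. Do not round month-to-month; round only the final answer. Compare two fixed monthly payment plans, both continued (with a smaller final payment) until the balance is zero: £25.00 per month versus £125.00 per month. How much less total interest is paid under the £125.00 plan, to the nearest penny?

£398.94

Monthly rate r = 19.5%/12 = 1.625% = 0.01625.
At £25.00/mo: n = ⌈−ln(1 − rB₀/P)/ln(1+r)⌉ = 55 payments (last £14.05); total interest = total paid − £900.00 = £464.05.
At £125.00/mo: 8 payments (last £90.11); total interest £65.11.
Interest saved = £464.05 − £65.11 = £398.94.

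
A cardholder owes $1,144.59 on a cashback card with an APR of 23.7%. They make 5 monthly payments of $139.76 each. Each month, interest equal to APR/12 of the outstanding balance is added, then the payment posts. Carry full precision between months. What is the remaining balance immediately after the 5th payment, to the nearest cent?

Monthly rate r = 23.7%/12 = 1.975% = 0.01975.
Each month: B ← B·(1+r) − $139.76.
Month 1: interest $22.61; balance after payment $1,027.44.
Month 2: interest $20.29; balance after payment $907.97.
Month 3: interest $17.93; balance after payment $786.14.
Month 4: interest $15.53; balance after payment $661.91.
Month 5: interest $13.07; balance after payment $535.22.

$535.22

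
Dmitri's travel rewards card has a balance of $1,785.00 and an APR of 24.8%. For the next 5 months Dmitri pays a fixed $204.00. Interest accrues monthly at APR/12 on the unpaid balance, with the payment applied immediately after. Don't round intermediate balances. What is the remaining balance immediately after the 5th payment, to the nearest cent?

Monthly rate r = 24.8%/12 = 2.06667% = 0.0206667.
Each month: B ← B·(1+r) − $204.00.
Month 1: interest $36.89; balance after payment $1,617.89.
Month 2: interest $33.44; balance after payment $1,447.33.
Month 3: interest $29.91; balance after payment $1,273.24.
Month 4: interest $26.31; balance after payment $1,095.55.
Month 5: interest $22.64; balance after payment $914.19.

$914.19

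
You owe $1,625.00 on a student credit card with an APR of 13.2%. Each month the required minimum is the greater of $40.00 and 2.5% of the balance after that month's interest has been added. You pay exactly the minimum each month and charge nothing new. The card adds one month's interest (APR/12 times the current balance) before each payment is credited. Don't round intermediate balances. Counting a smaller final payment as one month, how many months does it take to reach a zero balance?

Monthly rate r = 13.2%/12 = 1.1% = 0.011.
While 2.5% of the post-interest balance exceeds $40.00, each month B ← (B·(1+r))·(1 − 0.025), i.e. B shrinks by the factor (1+r)·0.975 = 0.98572.
This holds for months 1–2. Entering month 3 the balance is $1,578.94; 2.5% of the post-interest balance is now below $40.00, so the flat $40.00 minimum applies from here.
From month 3 a fixed $40.00 at rate r clears $1,578.94 in 53 more payments. Total: 2 + 53 = 55 months.

55 months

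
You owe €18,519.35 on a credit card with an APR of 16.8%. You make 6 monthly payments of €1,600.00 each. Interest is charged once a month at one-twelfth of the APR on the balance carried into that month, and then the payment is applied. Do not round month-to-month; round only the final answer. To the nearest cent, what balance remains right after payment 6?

Monthly rate r = 16.8%/12 = 1.4% = 0.014.
Each month: B ← B·(1+r) − €1,600.00.
Month 1: interest €259.27; balance after payment €17,178.62.
Month 2: interest €240.50; balance after payment €15,819.12.
Month 3: interest €221.47; balance after payment €14,440.59.
Month 4: interest €202.17; balance after payment €13,042.76.
Month 5: interest €182.60; balance after payment €11,625.36.
Month 6: interest €162.75; balance after payment €10,188.11.

€10,188.11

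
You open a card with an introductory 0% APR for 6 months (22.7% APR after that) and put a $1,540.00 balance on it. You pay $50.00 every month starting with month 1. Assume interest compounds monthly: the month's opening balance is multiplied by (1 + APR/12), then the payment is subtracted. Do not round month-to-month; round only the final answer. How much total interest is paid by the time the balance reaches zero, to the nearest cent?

$449.63

Promo months 1–6 at r₀ = 0%/12 = 0; months 7+ at r₁ = 22.7%/12 = 0.0189167.
After month 6 (no interest yet): B = $1,540.00 − 6·$50.00 = $1,240.00.
Then at r₁ with $50.00/mo: n₂ = −ln(1 − r₁·B/P)/ln(1+r₁) ≈ 33.79 → 34 more payments.
Total paid = 39·$50.00 + $39.63 = $1,989.63; interest = $1,989.63 − $1,540.00 = $449.63.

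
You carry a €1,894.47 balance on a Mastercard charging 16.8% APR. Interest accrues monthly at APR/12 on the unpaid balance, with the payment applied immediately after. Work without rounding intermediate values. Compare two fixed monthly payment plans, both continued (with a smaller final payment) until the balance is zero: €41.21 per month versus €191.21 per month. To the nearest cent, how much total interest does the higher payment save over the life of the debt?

€1,004.18

Monthly rate r = 16.8%/12 = 1.4% = 0.014.
At €41.21/mo: n = ⌈−ln(1 − rB₀/P)/ln(1+r)⌉ = 75 payments (last €8.57); total interest = total paid − €1,894.47 = €1,163.64.
At €191.21/mo: 11 payments (last €141.83); total interest €159.46.
Interest saved = €1,163.64 − €159.46 = €1,004.18.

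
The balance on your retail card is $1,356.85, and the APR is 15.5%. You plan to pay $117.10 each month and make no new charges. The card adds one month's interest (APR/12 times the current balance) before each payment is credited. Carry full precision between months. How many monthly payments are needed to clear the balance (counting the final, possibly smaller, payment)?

13 payments

Monthly rate r = 15.5%/12 = 1.29167% = 0.0129167.
Recurrence: B ← B·(1+r) − $117.10.
Month 1: interest $17.53; balance after payment $1,257.28.
Month 2: interest $16.24; balance after payment $1,156.42.
Closed form: n = −ln(1 − rB₀/P)/ln(1+r) = −ln(0.85033)/ln(1.01292) ≈ 12.633, so the balance reaches zero during payment 13.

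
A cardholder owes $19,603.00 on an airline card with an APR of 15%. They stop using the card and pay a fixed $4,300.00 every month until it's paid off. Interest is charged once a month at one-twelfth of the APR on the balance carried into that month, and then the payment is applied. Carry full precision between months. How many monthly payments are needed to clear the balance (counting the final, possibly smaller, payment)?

5 months

Monthly rate r = 15%/12 = 1.25% = 0.0125.
Recurrence: B ← B·(1+r) − $4,300.00.
Month 1: interest $245.04; balance after payment $15,548.04.
Month 2: interest $194.35; balance after payment $11,442.39.
Month 3: interest $143.03; balance after payment $7,285.42.
Month 4: interest $91.07; balance after payment $3,076.49.
Month 5: interest $38.46; balance after payment $0.00.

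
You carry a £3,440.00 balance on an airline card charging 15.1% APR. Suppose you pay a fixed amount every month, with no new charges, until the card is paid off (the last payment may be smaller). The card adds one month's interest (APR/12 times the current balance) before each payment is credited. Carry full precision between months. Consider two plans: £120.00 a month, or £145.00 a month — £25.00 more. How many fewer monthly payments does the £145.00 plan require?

7 fewer payments

Monthly rate r = 15.1%/12 = 1.25833% = 0.0125833.
At £120.00/mo: n = ⌈−ln(1 − rB₀/P)/ln(1+r)⌉ = 36 payments (last £93.67); total interest = total paid − £3,440.00 = £853.67.
At £145.00/mo: 29 payments (last £51.70); total interest £671.70.
Payments saved = 36 − 29 = 7.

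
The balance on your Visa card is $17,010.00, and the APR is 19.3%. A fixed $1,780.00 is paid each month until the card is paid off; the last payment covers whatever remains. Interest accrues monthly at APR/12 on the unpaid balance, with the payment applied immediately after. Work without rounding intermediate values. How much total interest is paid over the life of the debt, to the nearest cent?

$1,610.38

Monthly rate r = 19.3%/12 = 1.60833% = 0.0160833.
Payoff takes n = ⌈−ln(1 − rB₀/P)/ln(1+r)⌉ = ⌈10.459⌉ = 11 payments; the last is $820.38.
Total paid = 10·$1,780.00 + $820.38 = $18,620.38.
Total interest = total paid − principal = $18,620.38 − $17,010.00 = $1,610.38.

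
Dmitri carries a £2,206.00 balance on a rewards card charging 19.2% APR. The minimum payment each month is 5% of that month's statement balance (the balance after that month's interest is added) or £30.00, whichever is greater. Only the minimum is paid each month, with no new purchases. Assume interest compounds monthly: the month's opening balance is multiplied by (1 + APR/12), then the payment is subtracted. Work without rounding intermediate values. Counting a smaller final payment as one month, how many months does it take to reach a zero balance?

Monthly rate r = 19.2%/12 = 1.6% = 0.016.
While 5% of the post-interest balance exceeds £30.00, each month B ← (B·(1+r))·(1 − 0.05), i.e. B shrinks by the factor (1+r)·0.95 = 0.9652.
This holds for months 1–38. Entering month 39 the balance is £574.20; 5% of the post-interest balance is now below £30.00, so the flat £30.00 minimum applies from here.
From month 39 a fixed £30.00 at rate r clears £574.20 in 24 more payments. Total: 38 + 24 = 62 months.

62 months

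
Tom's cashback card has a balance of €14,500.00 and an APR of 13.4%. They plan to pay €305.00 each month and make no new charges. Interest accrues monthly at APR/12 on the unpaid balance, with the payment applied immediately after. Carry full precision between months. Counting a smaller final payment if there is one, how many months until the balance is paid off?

69 payments

Monthly rate r = 13.4%/12 = 1.11667% = 0.0111667.
Recurrence: B ← B·(1+r) − €305.00.
Month 1: interest €161.92; balance after payment €14,356.92.
Month 2: interest €160.32; balance after payment €14,212.24.
Closed form: n = −ln(1 − rB₀/P)/ln(1+r) = −ln(0.46913)/ln(1.01117) ≈ 68.158, so the balance reaches zero during payment 69.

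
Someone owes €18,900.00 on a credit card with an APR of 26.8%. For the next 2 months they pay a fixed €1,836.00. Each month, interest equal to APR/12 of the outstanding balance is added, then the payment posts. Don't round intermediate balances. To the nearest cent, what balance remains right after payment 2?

€16,040.62

Monthly rate r = 26.8%/12 = 2.23333% = 0.0223333.
Each month: B ← B·(1+r) − €1,836.00.
Month 1: interest €422.10; balance after payment €17,486.10.
Month 2: interest €390.52; balance after payment €16,040.62.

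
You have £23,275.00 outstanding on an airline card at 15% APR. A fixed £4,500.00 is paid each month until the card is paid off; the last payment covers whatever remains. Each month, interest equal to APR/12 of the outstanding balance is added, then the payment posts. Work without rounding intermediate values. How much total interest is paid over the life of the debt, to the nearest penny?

Monthly rate r = 15%/12 = 1.25% = 0.0125.
Payoff takes n = ⌈−ln(1 − rB₀/P)/ln(1+r)⌉ = ⌈5.380⌉ = 6 payments; the last is £1,718.15.
Total paid = 5·£4,500.00 + £1,718.15 = £24,218.15.
Total interest = total paid − principal = £24,218.15 − £23,275.00 = £943.15.

£943.15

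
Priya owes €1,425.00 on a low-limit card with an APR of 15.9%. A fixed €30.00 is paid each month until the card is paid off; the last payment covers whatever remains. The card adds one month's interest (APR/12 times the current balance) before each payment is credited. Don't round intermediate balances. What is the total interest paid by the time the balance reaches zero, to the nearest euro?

€837

Monthly rate r = 15.9%/12 = 1.325% = 0.01325.
Payoff takes n = ⌈−ln(1 − rB₀/P)/ln(1+r)⌉ = ⌈75.406⌉ = 76 payments; the last is €12.22.
Total paid = 75·€30.00 + €12.22 = €2,262.22.
Total interest = total paid − principal = €2,262.22 − €1,425.00 = €837.22.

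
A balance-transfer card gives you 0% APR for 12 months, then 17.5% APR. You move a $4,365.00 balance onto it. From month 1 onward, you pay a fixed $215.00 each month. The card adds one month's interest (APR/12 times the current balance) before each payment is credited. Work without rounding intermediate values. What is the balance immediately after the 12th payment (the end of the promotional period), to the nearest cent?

Promo months 1–12 at r₀ = 0%/12 = 0; months 13+ at r₁ = 17.5%/12 = 0.0145833.
After month 12 (no interest yet): B = $4,365.00 − 12·$215.00 = $1,785.00.

$1,785.00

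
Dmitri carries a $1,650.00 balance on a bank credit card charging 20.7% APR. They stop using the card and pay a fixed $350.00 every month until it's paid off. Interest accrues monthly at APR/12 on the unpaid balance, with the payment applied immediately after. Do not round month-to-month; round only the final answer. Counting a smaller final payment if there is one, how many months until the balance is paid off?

Monthly rate r = 20.7%/12 = 1.725% = 0.01725.
Recurrence: B ← B·(1+r) − $350.00.
Month 1: interest $28.46; balance after payment $1,328.46.
Month 2: interest $22.92; balance after payment $1,001.38.
Month 3: interest $17.27; balance after payment $668.65.
Month 4: interest $11.53; balance after payment $330.19.
Month 5: interest $5.70; balance after payment $0.00.

5 payments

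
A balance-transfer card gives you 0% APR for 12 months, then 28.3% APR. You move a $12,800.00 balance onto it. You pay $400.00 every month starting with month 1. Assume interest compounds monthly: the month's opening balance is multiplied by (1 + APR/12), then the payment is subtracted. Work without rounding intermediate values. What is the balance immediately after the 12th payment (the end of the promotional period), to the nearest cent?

$8,000.00

Promo months 1–12 at r₀ = 0%/12 = 0; months 13+ at r₁ = 28.3%/12 = 0.0235833.
After month 12 (no interest yet): B = $12,800.00 − 12·$400.00 = $8,000.00.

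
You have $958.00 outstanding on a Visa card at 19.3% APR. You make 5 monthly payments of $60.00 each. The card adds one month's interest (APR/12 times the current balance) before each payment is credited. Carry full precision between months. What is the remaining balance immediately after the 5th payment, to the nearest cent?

$727.75

Monthly rate r = 19.3%/12 = 1.60833% = 0.0160833.
Each month: B ← B·(1+r) − $60.00.
Month 1: interest $15.41; balance after payment $913.41.
Month 2: interest $14.69; balance after payment $868.10.
Month 3: interest $13.96; balance after payment $822.06.
Month 4: interest $13.22; balance after payment $775.28.
Month 5: interest $12.47; balance after payment $727.75.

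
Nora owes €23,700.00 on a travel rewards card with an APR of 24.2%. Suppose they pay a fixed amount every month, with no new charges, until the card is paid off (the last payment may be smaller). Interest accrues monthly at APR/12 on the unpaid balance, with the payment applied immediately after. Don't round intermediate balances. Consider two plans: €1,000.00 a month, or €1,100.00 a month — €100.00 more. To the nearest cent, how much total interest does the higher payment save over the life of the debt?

€1,148.82

Monthly rate r = 24.2%/12 = 2.01667% = 0.0201667.
At €1,000.00/mo: n = ⌈−ln(1 − rB₀/P)/ln(1+r)⌉ = 33 payments (last €557.38); total interest = total paid − €23,700.00 = €8,857.38.
At €1,100.00/mo: 29 payments (last €608.56); total interest €7,708.56.
Interest saved = €8,857.38 − €7,708.56 = €1,148.82.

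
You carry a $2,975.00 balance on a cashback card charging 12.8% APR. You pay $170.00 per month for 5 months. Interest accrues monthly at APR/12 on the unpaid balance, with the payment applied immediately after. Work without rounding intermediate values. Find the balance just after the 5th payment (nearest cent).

Monthly rate r = 12.8%/12 = 1.06667% = 0.0106667.
Each month: B ← B·(1+r) − $170.00.
Month 1: interest $31.73; balance after payment $2,836.73.
Month 2: interest $30.26; balance after payment $2,696.99.
Month 3: interest $28.77; balance after payment $2,555.76.
Month 4: interest $27.26; balance after payment $2,413.02.
Month 5: interest $25.74; balance after payment $2,268.76.

$2,268.76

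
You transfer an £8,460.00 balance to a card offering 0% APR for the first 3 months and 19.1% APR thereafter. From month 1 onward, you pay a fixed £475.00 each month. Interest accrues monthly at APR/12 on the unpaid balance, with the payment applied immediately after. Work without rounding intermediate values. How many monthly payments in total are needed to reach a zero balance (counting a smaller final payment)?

21 payments

Promo months 1–3 at r₀ = 0%/12 = 0; months 4+ at r₁ = 19.1%/12 = 0.0159167.
After month 3 (no interest yet): B = £8,460.00 − 3·£475.00 = £7,035.00.
Then at r₁ with £475.00/mo: n₂ = −ln(1 − r₁·B/P)/ln(1+r₁) ≈ 17.02 → 18 more payments.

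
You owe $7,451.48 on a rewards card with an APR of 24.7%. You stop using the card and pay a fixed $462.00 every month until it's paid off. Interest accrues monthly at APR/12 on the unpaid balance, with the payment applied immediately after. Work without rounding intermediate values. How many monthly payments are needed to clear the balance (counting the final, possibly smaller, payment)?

Monthly rate r = 24.7%/12 = 2.05833% = 0.0205833.
Recurrence: B ← B·(1+r) − $462.00.
Month 1: interest $153.38; balance after payment $7,142.86.
Month 2: interest $147.02; balance after payment $6,827.88.
Closed form: n = −ln(1 − rB₀/P)/ln(1+r) = −ln(0.66802)/ln(1.02058) ≈ 19.801, so the balance reaches zero during payment 20.

20 payments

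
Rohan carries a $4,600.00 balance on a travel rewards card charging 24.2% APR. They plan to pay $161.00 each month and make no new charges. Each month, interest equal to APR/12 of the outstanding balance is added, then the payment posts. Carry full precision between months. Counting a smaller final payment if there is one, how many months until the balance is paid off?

43 payments

Monthly rate r = 24.2%/12 = 2.01667% = 0.0201667.
Recurrence: B ← B·(1+r) − $161.00.
Month 1: interest $92.77; balance after payment $4,531.77.
Month 2: interest $91.39; balance after payment $4,462.16.
Closed form: n = −ln(1 − rB₀/P)/ln(1+r) = −ln(0.42381)/ln(1.02017) ≈ 42.997, so the balance reaches zero during payment 43.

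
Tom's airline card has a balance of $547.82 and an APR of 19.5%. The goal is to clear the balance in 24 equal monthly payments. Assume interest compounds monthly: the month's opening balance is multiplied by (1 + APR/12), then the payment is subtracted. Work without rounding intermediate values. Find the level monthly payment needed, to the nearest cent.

$27.75

Monthly rate r = 19.5%/12 = 1.625% = 0.01625.
Level-payment amortization: P = B₀·r / (1 − (1+r)^(−n)) = 547.82·0.01625 / (1 − 1.01625^(−24)).
Denominator 1 − (1+r)^(−24) = 0.320817334.
P = 8.90208 / 0.320817334 ≈ 27.75.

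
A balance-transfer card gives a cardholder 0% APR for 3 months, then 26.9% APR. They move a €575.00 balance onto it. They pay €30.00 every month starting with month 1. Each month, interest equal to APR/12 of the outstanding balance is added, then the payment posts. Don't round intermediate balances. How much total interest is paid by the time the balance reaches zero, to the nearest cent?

€124.09

Promo months 1–3 at r₀ = 0%/12 = 0; months 4+ at r₁ = 26.9%/12 = 0.0224167.
After month 3 (no interest yet): B = €575.00 − 3·€30.00 = €485.00.
Then at r₁ with €30.00/mo: n₂ = −ln(1 − r₁·B/P)/ln(1+r₁) ≈ 20.30 → 21 more payments.
Total paid = 23·€30.00 + €9.09 = €699.09; interest = €699.09 − €575.00 = €124.09.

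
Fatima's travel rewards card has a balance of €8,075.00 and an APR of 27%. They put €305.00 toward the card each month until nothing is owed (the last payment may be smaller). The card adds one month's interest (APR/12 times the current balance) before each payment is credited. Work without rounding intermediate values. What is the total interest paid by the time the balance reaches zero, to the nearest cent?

Monthly rate r = 27%/12 = 2.25% = 0.0225.
Payoff takes n = ⌈−ln(1 − rB₀/P)/ln(1+r)⌉ = ⌈40.700⌉ = 41 payments; the last is €214.08.
Total paid = 40·€305.00 + €214.08 = €12,414.08.
Total interest = total paid − principal = €12,414.08 − €8,075.00 = €4,339.08.

€4,339.08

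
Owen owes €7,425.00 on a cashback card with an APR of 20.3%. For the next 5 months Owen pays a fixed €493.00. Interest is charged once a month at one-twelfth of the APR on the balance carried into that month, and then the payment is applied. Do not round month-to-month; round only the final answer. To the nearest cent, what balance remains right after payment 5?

€5,524.82

Monthly rate r = 20.3%/12 = 1.69167% = 0.0169167.
Each month: B ← B·(1+r) − €493.00.
Month 1: interest €125.61; balance after payment €7,057.61.
Month 2: interest €119.39; balance after payment €6,684.00.
Month 3: interest €113.07; balance after payment €6,304.07.
Month 4: interest €106.64; balance after payment €5,917.71.
Month 5: interest €100.11; balance after payment €5,524.82.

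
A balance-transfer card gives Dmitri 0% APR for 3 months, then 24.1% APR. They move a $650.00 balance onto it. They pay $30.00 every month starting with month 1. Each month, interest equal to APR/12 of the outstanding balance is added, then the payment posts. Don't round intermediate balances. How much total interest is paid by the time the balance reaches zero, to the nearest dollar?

Promo months 1–3 at r₀ = 0%/12 = 0; months 4+ at r₁ = 24.1%/12 = 0.0200833.
After month 3 (no interest yet): B = $650.00 − 3·$30.00 = $560.00.
Then at r₁ with $30.00/mo: n₂ = −ln(1 − r₁·B/P)/ln(1+r₁) ≈ 23.63 → 24 more payments.
Total paid = 26·$30.00 + $18.91 = $798.91; interest = $798.91 − $650.00 = $148.91.

$149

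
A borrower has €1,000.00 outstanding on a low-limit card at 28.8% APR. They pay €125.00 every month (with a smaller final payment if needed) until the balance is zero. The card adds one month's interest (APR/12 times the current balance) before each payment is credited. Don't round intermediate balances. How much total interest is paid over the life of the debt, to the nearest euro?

€124

Monthly rate r = 28.8%/12 = 2.4% = 0.024.
Payoff takes n = ⌈−ln(1 − rB₀/P)/ln(1+r)⌉ = ⌈8.989⌉ = 9 payments; the last is €123.67.
Total paid = 8·€125.00 + €123.67 = €1,123.67.
Total interest = total paid − principal = €1,123.67 − €1,000.00 = €123.67.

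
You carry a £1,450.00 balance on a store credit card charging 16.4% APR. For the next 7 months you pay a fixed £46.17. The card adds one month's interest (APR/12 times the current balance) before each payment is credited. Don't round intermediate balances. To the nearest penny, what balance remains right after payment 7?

£1,257.79

Monthly rate r = 16.4%/12 = 1.36667% = 0.0136667.
Each month: B ← B·(1+r) − £46.17.
Month 1: interest £19.82; balance after payment £1,423.65.
Month 2: interest £19.46; balance after payment £1,396.93.
Month 3: interest £19.09; balance after payment £1,369.85.
Month 4: interest £18.72; balance after payment £1,342.41.
Month 5: interest £18.35; balance after payment £1,314.58.
Month 6: interest £17.97; balance after payment £1,286.38.
Month 7: interest £17.58; balance after payment £1,257.79.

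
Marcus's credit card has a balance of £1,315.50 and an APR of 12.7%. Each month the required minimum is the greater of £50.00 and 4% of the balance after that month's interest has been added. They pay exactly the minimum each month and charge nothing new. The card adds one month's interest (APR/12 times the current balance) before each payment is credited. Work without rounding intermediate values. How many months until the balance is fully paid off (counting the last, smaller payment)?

31 months

Monthly rate r = 12.7%/12 = 1.05833% = 0.0105833.
While 4% of the post-interest balance exceeds £50.00, each month B ← (B·(1+r))·(1 − 0.04), i.e. B shrinks by the factor (1+r)·0.96 = 0.97016.
This holds for months 1–3. Entering month 4 the balance is £1,201.22; 4% of the post-interest balance is now below £50.00, so the flat £50.00 minimum applies from here.
From month 4 a fixed £50.00 at rate r clears £1,201.22 in 28 more payments. Total: 3 + 28 = 31 months.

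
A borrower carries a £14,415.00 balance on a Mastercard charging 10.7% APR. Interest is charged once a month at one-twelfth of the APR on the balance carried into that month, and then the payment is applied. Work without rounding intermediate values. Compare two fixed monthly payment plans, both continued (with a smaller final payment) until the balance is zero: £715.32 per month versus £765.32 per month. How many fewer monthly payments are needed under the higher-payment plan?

Monthly rate r = 10.7%/12 = 0.891667% = 0.00891667.
At £715.32/mo: n = ⌈−ln(1 − rB₀/P)/ln(1+r)⌉ = 23 payments (last £224.06); total interest = total paid − £14,415.00 = £1,546.10.
At £765.32/mo: 21 payments (last £545.30); total interest £1,436.70.
Payments saved = 23 − 21 = 2.

2 fewer payments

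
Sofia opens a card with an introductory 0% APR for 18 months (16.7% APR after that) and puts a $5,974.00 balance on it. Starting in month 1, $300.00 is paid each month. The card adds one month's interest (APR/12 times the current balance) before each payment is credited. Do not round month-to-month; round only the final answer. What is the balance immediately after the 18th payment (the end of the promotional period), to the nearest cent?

$574.00

Promo months 1–18 at r₀ = 0%/12 = 0; months 19+ at r₁ = 16.7%/12 = 0.0139167.
After month 18 (no interest yet): B = $5,974.00 − 18·$300.00 = $574.00.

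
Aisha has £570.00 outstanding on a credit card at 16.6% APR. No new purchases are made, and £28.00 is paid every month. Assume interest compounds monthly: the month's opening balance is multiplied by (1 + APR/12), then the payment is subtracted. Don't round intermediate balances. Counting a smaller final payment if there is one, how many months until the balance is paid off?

Monthly rate r = 16.6%/12 = 1.38333% = 0.0138333.
Recurrence: B ← B·(1+r) − £28.00.
Month 1: interest £7.89; balance after payment £549.88.
Month 2: interest £7.61; balance after payment £529.49.
Closed form: n = −ln(1 − rB₀/P)/ln(1+r) = −ln(0.71839)/ln(1.01383) ≈ 24.074, so the balance reaches zero during payment 25.

25 payments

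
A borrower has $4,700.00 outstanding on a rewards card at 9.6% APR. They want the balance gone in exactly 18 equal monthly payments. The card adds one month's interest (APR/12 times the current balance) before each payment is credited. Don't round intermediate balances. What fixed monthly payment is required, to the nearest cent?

Monthly rate r = 9.6%/12 = 0.8% = 0.008.
Level-payment amortization: P = B₀·r / (1 − (1+r)^(−n)) = 4700.00·0.008 / (1 − 1.008^(−18)).
Denominator 1 − (1+r)^(−18) = 0.133616003.
P = 37.6 / 0.133616003 ≈ 281.40.

$281.40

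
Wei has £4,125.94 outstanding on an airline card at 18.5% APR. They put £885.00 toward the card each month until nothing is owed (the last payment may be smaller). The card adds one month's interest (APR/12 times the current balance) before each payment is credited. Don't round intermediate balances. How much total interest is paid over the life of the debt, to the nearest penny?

Monthly rate r = 18.5%/12 = 1.54167% = 0.0154167.
Payoff takes n = ⌈−ln(1 − rB₀/P)/ln(1+r)⌉ = ⌈4.875⌉ = 5 payments; the last is £775.38.
Total paid = 4·£885.00 + £775.38 = £4,315.38.
Total interest = total paid − principal = £4,315.38 − £4,125.94 = £189.44.

£189.44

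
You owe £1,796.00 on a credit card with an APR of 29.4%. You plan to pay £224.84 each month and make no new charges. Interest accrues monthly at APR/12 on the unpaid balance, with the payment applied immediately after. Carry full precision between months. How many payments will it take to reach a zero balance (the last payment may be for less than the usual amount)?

Monthly rate r = 29.4%/12 = 2.45% = 0.0245.
Recurrence: B ← B·(1+r) − £224.84.
Month 1: interest £44.00; balance after payment £1,615.16.
Month 2: interest £39.57; balance after payment £1,429.89.
Closed form: n = −ln(1 − rB₀/P)/ln(1+r) = −ln(0.8043)/ln(1.0245) ≈ 8.998, so the balance reaches zero during payment 9.

9 months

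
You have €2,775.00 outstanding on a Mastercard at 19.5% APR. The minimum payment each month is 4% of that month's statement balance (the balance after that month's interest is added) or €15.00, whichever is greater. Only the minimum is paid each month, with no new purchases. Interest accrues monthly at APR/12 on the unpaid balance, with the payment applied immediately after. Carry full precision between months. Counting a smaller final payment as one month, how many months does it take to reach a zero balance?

Monthly rate r = 19.5%/12 = 1.625% = 0.01625.
While 4% of the post-interest balance exceeds €15.00, each month B ← (B·(1+r))·(1 − 0.04), i.e. B shrinks by the factor (1+r)·0.96 = 0.9756.
This holds for months 1–82. Entering month 83 the balance is €366.06; 4% of the post-interest balance is now below €15.00, so the flat €15.00 minimum applies from here.
From month 83 a fixed €15.00 at rate r clears €366.06 in 32 more payments. Total: 82 + 32 = 114 months.

114 months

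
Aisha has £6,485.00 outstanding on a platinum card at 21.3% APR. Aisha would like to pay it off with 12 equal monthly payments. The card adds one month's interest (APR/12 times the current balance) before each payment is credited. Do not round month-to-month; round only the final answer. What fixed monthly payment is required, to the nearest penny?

£604.78

Monthly rate r = 21.3%/12 = 1.775% = 0.01775.
Level-payment amortization: P = B₀·r / (1 − (1+r)^(−n)) = 6485.00·0.01775 / (1 − 1.01775^(−12)).
Denominator 1 − (1+r)^(−12) = 0.190332574.
P = 115.109 / 0.190332574 ≈ 604.78.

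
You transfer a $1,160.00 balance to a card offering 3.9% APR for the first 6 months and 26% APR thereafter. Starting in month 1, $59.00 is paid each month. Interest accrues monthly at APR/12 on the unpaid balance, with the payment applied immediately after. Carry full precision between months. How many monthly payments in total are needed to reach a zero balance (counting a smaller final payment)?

23 payments

Promo months 1–6 at r₀ = 3.9%/12 = 0.00325; months 7+ at r₁ = 26%/12 = 0.0216667.
After month 6: iterate B ← B·(1+r₀) − $59.00 for 6 months → $825.92.
Then at r₁ with $59.00/mo: n₂ = −ln(1 − r₁·B/P)/ln(1+r₁) ≈ 16.86 → 17 more payments.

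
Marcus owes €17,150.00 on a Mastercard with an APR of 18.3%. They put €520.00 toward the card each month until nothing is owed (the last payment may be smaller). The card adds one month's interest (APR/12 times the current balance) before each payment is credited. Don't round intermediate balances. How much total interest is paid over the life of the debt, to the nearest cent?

Monthly rate r = 18.3%/12 = 1.525% = 0.01525.
Payoff takes n = ⌈−ln(1 − rB₀/P)/ln(1+r)⌉ = ⌈46.190⌉ = 47 payments; the last is €99.33.
Total paid = 46·€520.00 + €99.33 = €24,019.33.
Total interest = total paid − principal = €24,019.33 − €17,150.00 = €6,869.33.

€6,869.33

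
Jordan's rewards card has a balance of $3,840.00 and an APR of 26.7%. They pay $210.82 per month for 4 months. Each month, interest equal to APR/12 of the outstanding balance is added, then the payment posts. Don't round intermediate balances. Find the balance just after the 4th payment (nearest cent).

$3,321.49

Monthly rate r = 26.7%/12 = 2.225% = 0.02225.
Each month: B ← B·(1+r) − $210.82.
Month 1: interest $85.44; balance after payment $3,714.62.
Month 2: interest $82.65; balance after payment $3,586.45.
Month 3: interest $79.80; balance after payment $3,455.43.
Month 4: interest $76.88; balance after payment $3,321.49.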